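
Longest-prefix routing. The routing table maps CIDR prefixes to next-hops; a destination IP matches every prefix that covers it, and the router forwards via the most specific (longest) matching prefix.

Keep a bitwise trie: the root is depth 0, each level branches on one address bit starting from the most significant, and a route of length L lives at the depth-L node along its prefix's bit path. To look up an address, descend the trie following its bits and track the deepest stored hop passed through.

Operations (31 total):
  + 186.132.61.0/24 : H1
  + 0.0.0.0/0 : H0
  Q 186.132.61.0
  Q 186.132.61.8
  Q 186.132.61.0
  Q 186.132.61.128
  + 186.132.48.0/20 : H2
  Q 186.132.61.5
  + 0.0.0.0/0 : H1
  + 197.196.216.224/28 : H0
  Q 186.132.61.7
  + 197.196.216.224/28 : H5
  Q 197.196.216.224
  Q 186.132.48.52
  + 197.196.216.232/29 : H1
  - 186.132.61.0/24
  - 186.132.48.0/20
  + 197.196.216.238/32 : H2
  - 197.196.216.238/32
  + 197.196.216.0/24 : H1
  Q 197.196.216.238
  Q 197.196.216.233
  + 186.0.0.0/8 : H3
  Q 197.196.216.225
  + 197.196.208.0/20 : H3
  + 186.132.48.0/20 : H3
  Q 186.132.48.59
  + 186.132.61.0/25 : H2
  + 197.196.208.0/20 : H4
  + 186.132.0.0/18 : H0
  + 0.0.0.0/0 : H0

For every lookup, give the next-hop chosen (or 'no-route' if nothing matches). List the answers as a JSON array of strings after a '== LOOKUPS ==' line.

Trace:
  + 186.132.61.0/24 (H1) depth=24
  + 0.0.0.0/0 (H0) depth=0
  lookup 186.132.61.0: bits 101110101000010000111101 walk d0:H0→d1:-→d2:-→d3:-→d4:-→d5:-→d6:-→d7:-→d8:-→d9:-→d10:-→d11:-→d12:-→d13:-→d14:-→d15:-→d16:-→d17:-→d18:-→d19:-→d20:-→d21:-→d22:-→d23:-→d24:H1 -> H1
  lookup 186.132.61.8: bits 101110101000010000111101 walk d0:H0→d1:-→d2:-→d3:-→d4:-→d5:-→d6:-→d7:-→d8:-→d9:-→d10:-→d11:-→d12:-→d13:-→d14:-→d15:-→d16:-→d17:-→d18:-→d19:-→d20:-→d21:-→d22:-→d23:-→d24:H1 -> H1
  lookup 186.132.61.0: bits 101110101000010000111101 walk d0:H0→d1:-→d2:-→d3:-→d4:-→d5:-→d6:-→d7:-→d8:-→d9:-→d10:-→d11:-→d12:-→d13:-→d14:-→d15:-→d16:-→d17:-→d18:-→d19:-→d20:-→d21:-→d22:-→d23:-→d24:H1 -> H1
  lookup 186.132.61.128: bits 101110101000010000111101 walk d0:H0→d1:-→d2:-→d3:-→d4:-→d5:-→d6:-→d7:-→d8:-→d9:-→d10:-→d11:-→d12:-→d13:-→d14:-→d15:-→d16:-→d17:-→d18:-→d19:-→d20:-→d21:-→d22:-→d23:-→d24:H1 -> H1
  + 186.132.48.0/20 (H2) depth=20
  lookup 186.132.61.5: bits 101110101000010000111101 walk d0:H0→d1:-→d2:-→d3:-→d4:-→d5:-→d6:-→d7:-→d8:-→d9:-→d10:-→d11:-→d12:-→d13:-→d14:-→d15:-→d16:-→d17:-→d18:-→d19:-→d20:H2→d21:-→d22:-→d23:-→d24:H1 -> H1
  + 0.0.0.0/0 (H1) depth=0
  + 197.196.216.224/28 (H0) depth=28
  lookup 186.132.61.7: bits 101110101000010000111101 walk d0:H1→d1:-→d2:-→d3:-→d4:-→d5:-→d6:-→d7:-→d8:-→d9:-→d10:-→d11:-→d12:-→d13:-→d14:-→d15:-→d16:-→d17:-→d18:-→d19:-→d20:H2→d21:-→d22:-→d23:-→d24:H1 -> H1
  + 197.196.216.224/28 (H5) depth=28
  lookup 197.196.216.224: bits 1100010111000100110110001110 walk d0:H1→d1:-→d2:-→d3:-→d4:-→d5:-→d6:-→d7:-→d8:-→d9:-→d10:-→d11:-→d12:-→d13:-→d14:-→d15:-→d16:-→d17:-→d18:-→d19:-→d20:-→d21:-→d22:-→d23:-→d24:-→d25:-→d26:-→d27:-→d28:H5 -> H5
  lookup 186.132.48.52: bits 10111010100001000011 walk d0:H1→d1:-→d2:-→d3:-→d4:-→d5:-→d6:-→d7:-→d8:-→d9:-→d10:-→d11:-→d12:-→d13:-→d14:-→d15:-→d16:-→d17:-→d18:-→d19:-→d20:H2 -> H2
  + 197.196.216.232/29 (H1) depth=29
  del 186.132.61.0/24 (clear depth 24)
  del 186.132.48.0/20 (clear depth 20)
  + 197.196.216.238/32 (H2) depth=32
  del 197.196.216.238/32 (clear depth 32)
  + 197.196.216.0/24 (H1) depth=24
  lookup 197.196.216.238: bits 11000101110001001101100011101110 walk d0:H1→d1:-→d2:-→d3:-→d4:-→d5:-→d6:-→d7:-→d8:-→d9:-→d10:-→d11:-→d12:-→d13:-→d14:-→d15:-→d16:-→d17:-→d18:-→d19:-→d20:-→d21:-→d22:-→d23:-→d24:H1→d25:-→d26:-→d27:-→d28:H5→d29:H1→d30:-→d31:-→d32:- -> H1
  lookup 197.196.216.233: bits 11000101110001001101100011101 walk d0:H1→d1:-→d2:-→d3:-→d4:-→d5:-→d6:-→d7:-→d8:-→d9:-→d10:-→d11:-→d12:-→d13:-→d14:-→d15:-→d16:-→d17:-→d18:-→d19:-→d20:-→d21:-→d22:-→d23:-→d24:H1→d25:-→d26:-→d27:-→d28:H5→d29:H1 -> H1
  + 186.0.0.0/8 (H3) depth=8
  lookup 197.196.216.225: bits 1100010111000100110110001110 walk d0:H1→d1:-→d2:-→d3:-→d4:-→d5:-→d6:-→d7:-→d8:-→d9:-→d10:-→d11:-→d12:-→d13:-→d14:-→d15:-→d16:-→d17:-→d18:-→d19:-→d20:-→d21:-→d22:-→d23:-→d24:H1→d25:-→d26:-→d27:-→d28:H5 -> H5
  + 197.196.208.0/20 (H3) depth=20
  + 186.132.48.0/20 (H3) depth=20
  lookup 186.132.48.59: bits 10111010100001000011 walk d0:H1→d1:-→d2:-→d3:-→d4:-→d5:-→d6:-→d7:-→d8:H3→d9:-→d10:-→d11:-→d12:-→d13:-→d14:-→d15:-→d16:-→d17:-→d18:-→d19:-→d20:H3 -> H3
  + 186.132.61.0/25 (H2) depth=25
  + 197.196.208.0/20 (H4) depth=20
  + 186.132.0.0/18 (H0) depth=18
  + 0.0.0.0/0 (H0) depth=0

== LOOKUPS ==
["H1","H1","H1","H1","H1","H1","H5","H2","H1","H1","H5","H3"]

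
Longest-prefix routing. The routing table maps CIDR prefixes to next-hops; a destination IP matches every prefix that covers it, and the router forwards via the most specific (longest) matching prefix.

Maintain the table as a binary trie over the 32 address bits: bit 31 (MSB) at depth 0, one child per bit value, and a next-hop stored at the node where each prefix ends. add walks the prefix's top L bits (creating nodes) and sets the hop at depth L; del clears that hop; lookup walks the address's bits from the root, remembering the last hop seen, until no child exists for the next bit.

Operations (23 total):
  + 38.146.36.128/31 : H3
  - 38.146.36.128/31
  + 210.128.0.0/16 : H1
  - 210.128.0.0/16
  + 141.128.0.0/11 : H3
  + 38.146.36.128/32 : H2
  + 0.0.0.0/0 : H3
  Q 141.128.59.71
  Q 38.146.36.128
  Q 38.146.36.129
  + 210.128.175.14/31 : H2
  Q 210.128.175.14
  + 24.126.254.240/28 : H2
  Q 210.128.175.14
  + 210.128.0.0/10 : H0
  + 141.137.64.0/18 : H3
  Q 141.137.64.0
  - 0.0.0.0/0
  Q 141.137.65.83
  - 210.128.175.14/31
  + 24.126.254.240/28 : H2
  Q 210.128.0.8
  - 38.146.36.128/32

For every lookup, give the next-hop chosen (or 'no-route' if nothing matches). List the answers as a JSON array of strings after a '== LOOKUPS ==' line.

Trace:
  + 38.146.36.128/31 (H3) depth=31
  - 38.146.36.128/31 clear@31
  + 210.128.0.0/16 (H1) depth=16
  - 210.128.0.0/16 clear@16
  + 141.128.0.0/11 (H3) depth=11
  + 38.146.36.128/32 (H2) depth=32
  + 0.0.0.0/0 (H3) depth=0
  Q 141.128.59.71: descend 10001101100 ; hops seen [H3,H3] ; pick H3
  Q 38.146.36.128: descend 00100110100100100010010010000000 ; hops seen [H3,H2] ; pick H2
  Q 38.146.36.129: descend 0010011010010010001001001000000 ; hops seen [H3] ; pick H3
  + 210.128.175.14/31 (H2) depth=31
  Q 210.128.175.14: descend 1101001010000000101011110000111 ; hops seen [H3,H2] ; pick H2
  + 24.126.254.240/28 (H2) depth=28
  Q 210.128.175.14: descend 1101001010000000101011110000111 ; hops seen [H3,H2] ; pick H2
  + 210.128.0.0/10 (H0) depth=10
  + 141.137.64.0/18 (H3) depth=18
  Q 141.137.64.0: descend 100011011000100101 ; hops seen [H3,H3,H3] ; pick H3
  - 0.0.0.0/0 clear@0
  Q 141.137.65.83: descend 100011011000100101 ; hops seen [H3,H3] ; pick H3
  - 210.128.175.14/31 clear@31
  + 24.126.254.240/28 (H2) depth=28
  Q 210.128.0.8: descend 1101001010000000 ; hops seen [H0] ; pick H0
  - 38.146.36.128/32 clear@32

== LOOKUPS ==
["H3","H2","H3","H2","H2","H3","H3","H0"]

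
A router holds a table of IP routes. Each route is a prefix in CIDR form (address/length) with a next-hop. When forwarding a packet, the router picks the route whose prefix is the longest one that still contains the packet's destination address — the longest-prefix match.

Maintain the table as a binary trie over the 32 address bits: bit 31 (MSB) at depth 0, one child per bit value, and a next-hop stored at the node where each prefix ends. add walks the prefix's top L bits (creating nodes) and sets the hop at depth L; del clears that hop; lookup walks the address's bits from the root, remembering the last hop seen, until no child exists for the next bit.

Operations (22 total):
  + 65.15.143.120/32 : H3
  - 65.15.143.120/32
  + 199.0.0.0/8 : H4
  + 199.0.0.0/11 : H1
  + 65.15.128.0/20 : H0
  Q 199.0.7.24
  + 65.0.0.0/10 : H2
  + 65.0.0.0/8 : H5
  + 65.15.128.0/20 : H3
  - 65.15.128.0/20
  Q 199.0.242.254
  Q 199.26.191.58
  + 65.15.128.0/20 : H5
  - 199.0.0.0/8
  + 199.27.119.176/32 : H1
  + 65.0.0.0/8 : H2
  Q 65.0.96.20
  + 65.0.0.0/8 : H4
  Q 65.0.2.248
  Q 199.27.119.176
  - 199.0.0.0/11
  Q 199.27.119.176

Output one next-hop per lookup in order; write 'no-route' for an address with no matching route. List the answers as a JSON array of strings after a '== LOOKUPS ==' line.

Apply in order:
  add 65.15.143.120/32 -> H3 at depth 32
  - 65.15.143.120/32 clear@32
  add 199.0.0.0/8 -> H4 at depth 8
  add 199.0.0.0/11 -> H1 at depth 11
  add 65.15.128.0/20 -> H0 at depth 20
  ? 199.0.7.24  path d0:-→d1:-→d2:-→d3:-→d4:-→d5:-→d6:-→d7:-→d8:H4→d9:-→d10:-→d11:H1  best=H1
  add 65.0.0.0/10 -> H2 at depth 10
  add 65.0.0.0/8 -> H5 at depth 8
  add 65.15.128.0/20 -> H3 at depth 20
  - 65.15.128.0/20 clear@20
  ? 199.0.242.254  path d0:-→d1:-→d2:-→d3:-→d4:-→d5:-→d6:-→d7:-→d8:H4→d9:-→d10:-→d11:H1  best=H1
  ? 199.26.191.58  path d0:-→d1:-→d2:-→d3:-→d4:-→d5:-→d6:-→d7:-→d8:H4→d9:-→d10:-→d11:H1  best=H1
  add 65.15.128.0/20 -> H5 at depth 20
  - 199.0.0.0/8 clear@8
  add 199.27.119.176/32 -> H1 at depth 32
  add 65.0.0.0/8 -> H2 at depth 8
  ? 65.0.96.20  path d0:-→d1:-→d2:-→d3:-→d4:-→d5:-→d6:-→d7:-→d8:H2→d9:-→d10:H2→d11:-→d12:-  best=H2
  add 65.0.0.0/8 -> H4 at depth 8
  ? 65.0.2.248  path d0:-→d1:-→d2:-→d3:-→d4:-→d5:-→d6:-→d7:-→d8:H4→d9:-→d10:H2→d11:-→d12:-  best=H2
  ? 199.27.119.176  path d0:-→d1:-→d2:-→d3:-→d4:-→d5:-→d6:-→d7:-→d8:-→d9:-→d10:-→d11:H1→d12:-→d13:-→d14:-→d15:-→d16:-→d17:-→d18:-→d19:-→d20:-→d21:-→d22:-→d23:-→d24:-→d25:-→d26:-→d27:-→d28:-→d29:-→d30:-→d31:-→d32:H1  best=H1
  - 199.0.0.0/11 clear@11
  ? 199.27.119.176  path d0:-→d1:-→d2:-→d3:-→d4:-→d5:-→d6:-→d7:-→d8:-→d9:-→d10:-→d11:-→d12:-→d13:-→d14:-→d15:-→d16:-→d17:-→d18:-→d19:-→d20:-→d21:-→d22:-→d23:-→d24:-→d25:-→d26:-→d27:-→d28:-→d29:-→d30:-→d31:-→d32:H1  best=H1

== LOOKUPS ==
["H1","H1","H1","H2","H2","H1","H1"]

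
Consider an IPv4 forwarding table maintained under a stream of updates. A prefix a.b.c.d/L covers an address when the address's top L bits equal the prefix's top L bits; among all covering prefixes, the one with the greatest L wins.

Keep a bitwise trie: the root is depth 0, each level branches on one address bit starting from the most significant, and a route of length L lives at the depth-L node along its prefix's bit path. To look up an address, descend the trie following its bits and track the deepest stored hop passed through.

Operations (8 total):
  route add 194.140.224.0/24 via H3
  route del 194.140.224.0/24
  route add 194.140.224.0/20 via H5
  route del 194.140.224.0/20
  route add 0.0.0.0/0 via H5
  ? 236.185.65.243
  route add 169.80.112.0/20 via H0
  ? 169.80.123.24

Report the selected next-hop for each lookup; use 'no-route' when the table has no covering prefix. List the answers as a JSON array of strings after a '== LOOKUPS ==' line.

Trace:
  + 194.140.224.0/24 (H3) depth=24
  del 194.140.224.0/24 (clear depth 24)
  + 194.140.224.0/20 (H5) depth=20
  del 194.140.224.0/20 (clear depth 20)
  + 0.0.0.0/0 (H5) depth=0
  lookup 236.185.65.243: bits 11 walk d0:H5→d1:-→d2:- -> H5
  + 169.80.112.0/20 (H0) depth=20
  lookup 169.80.123.24: bits 10101001010100000111 walk d0:H5→d1:-→d2:-→d3:-→d4:-→d5:-→d6:-→d7:-→d8:-→d9:-→d10:-→d11:-→d12:-→d13:-→d14:-→d15:-→d16:-→d17:-→d18:-→d19:-→d20:H0 -> H0

== LOOKUPS ==
["H5","H0"]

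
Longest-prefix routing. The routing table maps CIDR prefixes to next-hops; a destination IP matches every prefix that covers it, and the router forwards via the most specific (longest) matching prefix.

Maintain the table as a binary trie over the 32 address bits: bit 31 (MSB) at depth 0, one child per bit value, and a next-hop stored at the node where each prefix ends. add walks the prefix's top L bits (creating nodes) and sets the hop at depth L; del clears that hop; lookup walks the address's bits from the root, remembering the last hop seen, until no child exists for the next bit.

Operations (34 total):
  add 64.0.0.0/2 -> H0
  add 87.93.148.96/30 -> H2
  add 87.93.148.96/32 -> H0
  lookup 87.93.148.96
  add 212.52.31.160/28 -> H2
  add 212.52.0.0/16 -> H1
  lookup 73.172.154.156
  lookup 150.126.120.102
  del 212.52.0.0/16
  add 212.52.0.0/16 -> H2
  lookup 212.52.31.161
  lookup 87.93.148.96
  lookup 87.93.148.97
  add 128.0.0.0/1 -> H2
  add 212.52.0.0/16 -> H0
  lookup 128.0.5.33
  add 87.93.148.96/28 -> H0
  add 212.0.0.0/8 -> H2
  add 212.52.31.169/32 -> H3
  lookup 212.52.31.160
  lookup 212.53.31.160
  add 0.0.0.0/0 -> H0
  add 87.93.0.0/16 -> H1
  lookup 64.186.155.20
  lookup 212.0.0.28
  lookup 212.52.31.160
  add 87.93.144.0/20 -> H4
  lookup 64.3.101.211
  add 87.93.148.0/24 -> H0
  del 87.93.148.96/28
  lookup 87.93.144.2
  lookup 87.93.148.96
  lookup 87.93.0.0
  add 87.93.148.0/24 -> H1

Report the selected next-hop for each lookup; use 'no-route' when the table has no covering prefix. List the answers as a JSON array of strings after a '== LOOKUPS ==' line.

Process each operation:
  add 64.0.0.0/2 -> H0 at depth 2
  add 87.93.148.96/30 -> H2 at depth 30
  add 87.93.148.96/32 -> H0 at depth 32
  ? 87.93.148.96  path d0:-→d1:-→d2:H0→d3:-→d4:-→d5:-→d6:-→d7:-→d8:-→d9:-→d10:-→d11:-→d12:-→d13:-→d14:-→d15:-→d16:-→d17:-→d18:-→d19:-→d20:-→d21:-→d22:-→d23:-→d24:-→d25:-→d26:-→d27:-→d28:-→d29:-→d30:H2→d31:-→d32:H0  best=H0
  add 212.52.31.160/28 -> H2 at depth 28
  add 212.52.0.0/16 -> H1 at depth 16
  ? 73.172.154.156  path d0:-→d1:-→d2:H0→d3:-  best=H0
  ? 150.126.120.102  path d0:-→d1:-  best=no-route
  - 212.52.0.0/16 clear@16
  add 212.52.0.0/16 -> H2 at depth 16
  ? 212.52.31.161  path d0:-→d1:-→d2:-→d3:-→d4:-→d5:-→d6:-→d7:-→d8:-→d9:-→d10:-→d11:-→d12:-→d13:-→d14:-→d15:-→d16:H2→d17:-→d18:-→d19:-→d20:-→d21:-→d22:-→d23:-→d24:-→d25:-→d26:-→d27:-→d28:H2  best=H2
  ? 87.93.148.96  path d0:-→d1:-→d2:H0→d3:-→d4:-→d5:-→d6:-→d7:-→d8:-→d9:-→d10:-→d11:-→d12:-→d13:-→d14:-→d15:-→d16:-→d17:-→d18:-→d19:-→d20:-→d21:-→d22:-→d23:-→d24:-→d25:-→d26:-→d27:-→d28:-→d29:-→d30:H2→d31:-→d32:H0  best=H0
  ? 87.93.148.97  path d0:-→d1:-→d2:H0→d3:-→d4:-→d5:-→d6:-→d7:-→d8:-→d9:-→d10:-→d11:-→d12:-→d13:-→d14:-→d15:-→d16:-→d17:-→d18:-→d19:-→d20:-→d21:-→d22:-→d23:-→d24:-→d25:-→d26:-→d27:-→d28:-→d29:-→d30:H2→d31:-  best=H2
  add 128.0.0.0/1 -> H2 at depth 1
  add 212.52.0.0/16 -> H0 at depth 16
  ? 128.0.5.33  path d0:-→d1:H2  best=H2
  add 87.93.148.96/28 -> H0 at depth 28
  add 212.0.0.0/8 -> H2 at depth 8
  add 212.52.31.169/32 -> H3 at depth 32
  ? 212.52.31.160  path d0:-→d1:H2→d2:-→d3:-→d4:-→d5:-→d6:-→d7:-→d8:H2→d9:-→d10:-→d11:-→d12:-→d13:-→d14:-→d15:-→d16:H0→d17:-→d18:-→d19:-→d20:-→d21:-→d22:-→d23:-→d24:-→d25:-→d26:-→d27:-→d28:H2  best=H2
  ? 212.53.31.160  path d0:-→d1:H2→d2:-→d3:-→d4:-→d5:-→d6:-→d7:-→d8:H2→d9:-→d10:-→d11:-→d12:-→d13:-→d14:-→d15:-  best=H2
  add 0.0.0.0/0 -> H0 at depth 0
  add 87.93.0.0/16 -> H1 at depth 16
  ? 64.186.155.20  path d0:H0→d1:-→d2:H0→d3:-  best=H0
  ? 212.0.0.28  path d0:H0→d1:H2→d2:-→d3:-→d4:-→d5:-→d6:-→d7:-→d8:H2→d9:-→d10:-  best=H2
  ? 212.52.31.160  path d0:H0→d1:H2→d2:-→d3:-→d4:-→d5:-→d6:-→d7:-→d8:H2→d9:-→d10:-→d11:-→d12:-→d13:-→d14:-→d15:-→d16:H0→d17:-→d18:-→d19:-→d20:-→d21:-→d22:-→d23:-→d24:-→d25:-→d26:-→d27:-→d28:H2  best=H2
  add 87.93.144.0/20 -> H4 at depth 20
  ? 64.3.101.211  path d0:H0→d1:-→d2:H0→d3:-  best=H0
  add 87.93.148.0/24 -> H0 at depth 24
  - 87.93.148.96/28 clear@28
  ? 87.93.144.2  path d0:H0→d1:-→d2:H0→d3:-→d4:-→d5:-→d6:-→d7:-→d8:-→d9:-→d10:-→d11:-→d12:-→d13:-→d14:-→d15:-→d16:H1→d17:-→d18:-→d19:-→d20:H4→d21:-  best=H4
  ? 87.93.148.96  path d0:H0→d1:-→d2:H0→d3:-→d4:-→d5:-→d6:-→d7:-→d8:-→d9:-→d10:-→d11:-→d12:-→d13:-→d14:-→d15:-→d16:H1→d17:-→d18:-→d19:-→d20:H4→d21:-→d22:-→d23:-→d24:H0→d25:-→d26:-→d27:-→d28:-→d29:-→d30:H2→d31:-→d32:H0  best=H0
  ? 87.93.0.0  path d0:H0→d1:-→d2:H0→d3:-→d4:-→d5:-→d6:-→d7:-→d8:-→d9:-→d10:-→d11:-→d12:-→d13:-→d14:-→d15:-→d16:H1  best=H1
  add 87.93.148.0/24 -> H1 at depth 24

== LOOKUPS ==
["H0","H0","no-route","H2","H0","H2","H2","H2","H2","H0","H2","H2","H0","H4","H0","H1"]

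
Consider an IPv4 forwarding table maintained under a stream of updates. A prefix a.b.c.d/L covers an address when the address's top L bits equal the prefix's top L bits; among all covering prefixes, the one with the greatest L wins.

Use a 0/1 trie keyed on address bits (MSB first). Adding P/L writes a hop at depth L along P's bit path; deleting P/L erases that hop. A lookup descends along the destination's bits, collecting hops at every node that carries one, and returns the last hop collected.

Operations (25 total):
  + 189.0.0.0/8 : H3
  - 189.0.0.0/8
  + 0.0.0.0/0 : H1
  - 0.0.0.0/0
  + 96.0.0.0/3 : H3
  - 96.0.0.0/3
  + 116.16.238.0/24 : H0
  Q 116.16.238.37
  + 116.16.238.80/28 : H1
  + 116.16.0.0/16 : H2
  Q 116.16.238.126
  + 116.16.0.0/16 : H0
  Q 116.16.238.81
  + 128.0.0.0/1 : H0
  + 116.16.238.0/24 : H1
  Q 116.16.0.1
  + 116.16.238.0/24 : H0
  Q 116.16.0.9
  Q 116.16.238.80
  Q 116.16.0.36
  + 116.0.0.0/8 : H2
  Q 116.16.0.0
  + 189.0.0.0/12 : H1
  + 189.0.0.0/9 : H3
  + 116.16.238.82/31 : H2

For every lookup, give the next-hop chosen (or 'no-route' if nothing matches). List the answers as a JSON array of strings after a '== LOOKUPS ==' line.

Apply in order:
  + 189.0.0.0/8 (H3) depth=8
  - 189.0.0.0/8 clear@8
  + 0.0.0.0/0 (H1) depth=0
  - 0.0.0.0/0 clear@0
  + 96.0.0.0/3 (H3) depth=3
  - 96.0.0.0/3 clear@3
  + 116.16.238.0/24 (H0) depth=24
  ? 116.16.238.37  path d0:-→d1:-→d2:-→d3:-→d4:-→d5:-→d6:-→d7:-→d8:-→d9:-→d10:-→d11:-→d12:-→d13:-→d14:-→d15:-→d16:-→d17:-→d18:-→d19:-→d20:-→d21:-→d22:-→d23:-→d24:H0  best=H0
  + 116.16.238.80/28 (H1) depth=28
  + 116.16.0.0/16 (H2) depth=16
  ? 116.16.238.126  path d0:-→d1:-→d2:-→d3:-→d4:-→d5:-→d6:-→d7:-→d8:-→d9:-→d10:-→d11:-→d12:-→d13:-→d14:-→d15:-→d16:H2→d17:-→d18:-→d19:-→d20:-→d21:-→d22:-→d23:-→d24:H0→d25:-→d26:-  best=H0
  + 116.16.0.0/16 (H0) depth=16
  ? 116.16.238.81  path d0:-→d1:-→d2:-→d3:-→d4:-→d5:-→d6:-→d7:-→d8:-→d9:-→d10:-→d11:-→d12:-→d13:-→d14:-→d15:-→d16:H0→d17:-→d18:-→d19:-→d20:-→d21:-→d22:-→d23:-→d24:H0→d25:-→d26:-→d27:-→d28:H1  best=H1
  + 128.0.0.0/1 (H0) depth=1
  + 116.16.238.0/24 (H1) depth=24
  ? 116.16.0.1  path d0:-→d1:-→d2:-→d3:-→d4:-→d5:-→d6:-→d7:-→d8:-→d9:-→d10:-→d11:-→d12:-→d13:-→d14:-→d15:-→d16:H0  best=H0
  + 116.16.238.0/24 (H0) depth=24
  ? 116.16.0.9  path d0:-→d1:-→d2:-→d3:-→d4:-→d5:-→d6:-→d7:-→d8:-→d9:-→d10:-→d11:-→d12:-→d13:-→d14:-→d15:-→d16:H0  best=H0
  ? 116.16.238.80  path d0:-→d1:-→d2:-→d3:-→d4:-→d5:-→d6:-→d7:-→d8:-→d9:-→d10:-→d11:-→d12:-→d13:-→d14:-→d15:-→d16:H0→d17:-→d18:-→d19:-→d20:-→d21:-→d22:-→d23:-→d24:H0→d25:-→d26:-→d27:-→d28:H1  best=H1
  ? 116.16.0.36  path d0:-→d1:-→d2:-→d3:-→d4:-→d5:-→d6:-→d7:-→d8:-→d9:-→d10:-→d11:-→d12:-→d13:-→d14:-→d15:-→d16:H0  best=H0
  + 116.0.0.0/8 (H2) depth=8
  ? 116.16.0.0  path d0:-→d1:-→d2:-→d3:-→d4:-→d5:-→d6:-→d7:-→d8:H2→d9:-→d10:-→d11:-→d12:-→d13:-→d14:-→d15:-→d16:H0  best=H0
  + 189.0.0.0/12 (H1) depth=12
  + 189.0.0.0/9 (H3) depth=9
  + 116.16.238.82/31 (H2) depth=31

== LOOKUPS ==
["H0","H0","H1","H0","H0","H1","H0","H0"]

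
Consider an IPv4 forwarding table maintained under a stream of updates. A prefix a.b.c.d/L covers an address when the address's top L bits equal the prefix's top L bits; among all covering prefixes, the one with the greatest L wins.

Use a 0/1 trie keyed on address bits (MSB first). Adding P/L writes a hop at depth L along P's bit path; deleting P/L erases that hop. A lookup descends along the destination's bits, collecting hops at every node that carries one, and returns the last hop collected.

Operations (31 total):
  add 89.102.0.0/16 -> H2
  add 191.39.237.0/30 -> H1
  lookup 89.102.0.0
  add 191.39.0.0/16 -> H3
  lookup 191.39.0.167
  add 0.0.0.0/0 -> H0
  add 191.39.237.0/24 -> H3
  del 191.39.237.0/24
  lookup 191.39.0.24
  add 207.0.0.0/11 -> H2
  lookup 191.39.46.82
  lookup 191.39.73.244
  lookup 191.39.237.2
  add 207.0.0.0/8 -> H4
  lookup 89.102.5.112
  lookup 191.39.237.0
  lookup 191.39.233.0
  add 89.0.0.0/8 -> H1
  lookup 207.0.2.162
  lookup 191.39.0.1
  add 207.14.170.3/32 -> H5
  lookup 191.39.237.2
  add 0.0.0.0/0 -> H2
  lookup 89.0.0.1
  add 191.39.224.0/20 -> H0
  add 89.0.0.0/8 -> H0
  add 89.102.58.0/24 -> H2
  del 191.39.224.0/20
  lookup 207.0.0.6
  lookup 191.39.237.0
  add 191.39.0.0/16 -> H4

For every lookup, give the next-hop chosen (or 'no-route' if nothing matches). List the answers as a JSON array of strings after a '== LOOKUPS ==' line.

Apply in order:
  add 89.102.0.0/16 -> H2 at depth 16
  add 191.39.237.0/30 -> H1 at depth 30
  lookup 89.102.0.0: bits 0101100101100110 walk d0:-→d1:-→d2:-→d3:-→d4:-→d5:-→d6:-→d7:-→d8:-→d9:-→d10:-→d11:-→d12:-→d13:-→d14:-→d15:-→d16:H2 -> H2
  add 191.39.0.0/16 -> H3 at depth 16
  lookup 191.39.0.167: bits 1011111100100111 walk d0:-→d1:-→d2:-→d3:-→d4:-→d5:-→d6:-→d7:-→d8:-→d9:-→d10:-→d11:-→d12:-→d13:-→d14:-→d15:-→d16:H3 -> H3
  add 0.0.0.0/0 -> H0 at depth 0
  add 191.39.237.0/24 -> H3 at depth 24
  - 191.39.237.0/24 clear@24
  lookup 191.39.0.24: bits 1011111100100111 walk d0:H0→d1:-→d2:-→d3:-→d4:-→d5:-→d6:-→d7:-→d8:-→d9:-→d10:-→d11:-→d12:-→d13:-→d14:-→d15:-→d16:H3 -> H3
  add 207.0.0.0/11 -> H2 at depth 11
  lookup 191.39.46.82: bits 1011111100100111 walk d0:H0→d1:-→d2:-→d3:-→d4:-→d5:-→d6:-→d7:-→d8:-→d9:-→d10:-→d11:-→d12:-→d13:-→d14:-→d15:-→d16:H3 -> H3
  lookup 191.39.73.244: bits 1011111100100111 walk d0:H0→d1:-→d2:-→d3:-→d4:-→d5:-→d6:-→d7:-→d8:-→d9:-→d10:-→d11:-→d12:-→d13:-→d14:-→d15:-→d16:H3 -> H3
  lookup 191.39.237.2: bits 101111110010011111101101000000 walk d0:H0→d1:-→d2:-→d3:-→d4:-→d5:-→d6:-→d7:-→d8:-→d9:-→d10:-→d11:-→d12:-→d13:-→d14:-→d15:-→d16:H3→d17:-→d18:-→d19:-→d20:-→d21:-→d22:-→d23:-→d24:-→d25:-→d26:-→d27:-→d28:-→d29:-→d30:H1 -> H1
  add 207.0.0.0/8 -> H4 at depth 8
  lookup 89.102.5.112: bits 0101100101100110 walk d0:H0→d1:-→d2:-→d3:-→d4:-→d5:-→d6:-→d7:-→d8:-→d9:-→d10:-→d11:-→d12:-→d13:-→d14:-→d15:-→d16:H2 -> H2
  lookup 191.39.237.0: bits 101111110010011111101101000000 walk d0:H0→d1:-→d2:-→d3:-→d4:-→d5:-→d6:-→d7:-→d8:-→d9:-→d10:-→d11:-→d12:-→d13:-→d14:-→d15:-→d16:H3→d17:-→d18:-→d19:-→d20:-→d21:-→d22:-→d23:-→d24:-→d25:-→d26:-→d27:-→d28:-→d29:-→d30:H1 -> H1
  lookup 191.39.233.0: bits 101111110010011111101 walk d0:H0→d1:-→d2:-→d3:-→d4:-→d5:-→d6:-→d7:-→d8:-→d9:-→d10:-→d11:-→d12:-→d13:-→d14:-→d15:-→d16:H3→d17:-→d18:-→d19:-→d20:-→d21:- -> H3
  add 89.0.0.0/8 -> H1 at depth 8
  lookup 207.0.2.162: bits 11001111000 walk d0:H0→d1:-→d2:-→d3:-→d4:-→d5:-→d6:-→d7:-→d8:H4→d9:-→d10:-→d11:H2 -> H2
  lookup 191.39.0.1: bits 1011111100100111 walk d0:H0→d1:-→d2:-→d3:-→d4:-→d5:-→d6:-→d7:-→d8:-→d9:-→d10:-→d11:-→d12:-→d13:-→d14:-→d15:-→d16:H3 -> H3
  add 207.14.170.3/32 -> H5 at depth 32
  lookup 191.39.237.2: bits 101111110010011111101101000000 walk d0:H0→d1:-→d2:-→d3:-→d4:-→d5:-→d6:-→d7:-→d8:-→d9:-→d10:-→d11:-→d12:-→d13:-→d14:-→d15:-→d16:H3→d17:-→d18:-→d19:-→d20:-→d21:-→d22:-→d23:-→d24:-→d25:-→d26:-→d27:-→d28:-→d29:-→d30:H1 -> H1
  add 0.0.0.0/0 -> H2 at depth 0
  lookup 89.0.0.1: bits 010110010 walk d0:H2→d1:-→d2:-→d3:-→d4:-→d5:-→d6:-→d7:-→d8:H1→d9:- -> H1
  add 191.39.224.0/20 -> H0 at depth 20
  add 89.0.0.0/8 -> H0 at depth 8
  add 89.102.58.0/24 -> H2 at depth 24
  - 191.39.224.0/20 clear@20
  lookup 207.0.0.6: bits 110011110000 walk d0:H2→d1:-→d2:-→d3:-→d4:-→d5:-→d6:-→d7:-→d8:H4→d9:-→d10:-→d11:H2→d12:- -> H2
  lookup 191.39.237.0: bits 101111110010011111101101000000 walk d0:H2→d1:-→d2:-→d3:-→d4:-→d5:-→d6:-→d7:-→d8:-→d9:-→d10:-→d11:-→d12:-→d13:-→d14:-→d15:-→d16:H3→d17:-→d18:-→d19:-→d20:-→d21:-→d22:-→d23:-→d24:-→d25:-→d26:-→d27:-→d28:-→d29:-→d30:H1 -> H1
  add 191.39.0.0/16 -> H4 at depth 16

== LOOKUPS ==
["H2","H3","H3","H3","H3","H1","H2","H1","H3","H2","H3","H1","H1","H2","H1"]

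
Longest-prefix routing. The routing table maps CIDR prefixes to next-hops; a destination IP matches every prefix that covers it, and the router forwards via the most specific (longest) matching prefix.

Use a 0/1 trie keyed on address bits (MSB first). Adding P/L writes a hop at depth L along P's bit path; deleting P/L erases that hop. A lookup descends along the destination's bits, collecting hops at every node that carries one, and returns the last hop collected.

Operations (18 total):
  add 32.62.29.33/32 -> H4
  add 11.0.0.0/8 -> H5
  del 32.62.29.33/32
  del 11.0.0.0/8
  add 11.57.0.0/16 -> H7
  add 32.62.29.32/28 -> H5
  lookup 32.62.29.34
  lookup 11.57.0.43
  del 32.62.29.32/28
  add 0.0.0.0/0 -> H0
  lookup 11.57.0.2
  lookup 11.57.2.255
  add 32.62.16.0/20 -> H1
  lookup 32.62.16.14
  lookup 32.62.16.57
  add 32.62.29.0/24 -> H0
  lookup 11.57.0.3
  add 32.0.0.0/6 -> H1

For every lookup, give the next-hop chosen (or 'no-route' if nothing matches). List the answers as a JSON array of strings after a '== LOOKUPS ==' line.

Apply in order:
  add 32.62.29.33/32 -> H4 at depth 32
  add 11.0.0.0/8 -> H5 at depth 8
  del 32.62.29.33/32 (clear depth 32)
  del 11.0.0.0/8 (clear depth 8)
  add 11.57.0.0/16 -> H7 at depth 16
  add 32.62.29.32/28 -> H5 at depth 28
  ? 32.62.29.34  path d0:-→d1:-→d2:-→d3:-→d4:-→d5:-→d6:-→d7:-→d8:-→d9:-→d10:-→d11:-→d12:-→d13:-→d14:-→d15:-→d16:-→d17:-→d18:-→d19:-→d20:-→d21:-→d22:-→d23:-→d24:-→d25:-→d26:-→d27:-→d28:H5→d29:-→d30:-  best=H5
  ? 11.57.0.43  path d0:-→d1:-→d2:-→d3:-→d4:-→d5:-→d6:-→d7:-→d8:-→d9:-→d10:-→d11:-→d12:-→d13:-→d14:-→d15:-→d16:H7  best=H7
  del 32.62.29.32/28 (clear depth 28)
  add 0.0.0.0/0 -> H0 at depth 0
  ? 11.57.0.2  path d0:H0→d1:-→d2:-→d3:-→d4:-→d5:-→d6:-→d7:-→d8:-→d9:-→d10:-→d11:-→d12:-→d13:-→d14:-→d15:-→d16:H7  best=H7
  ? 11.57.2.255  path d0:H0→d1:-→d2:-→d3:-→d4:-→d5:-→d6:-→d7:-→d8:-→d9:-→d10:-→d11:-→d12:-→d13:-→d14:-→d15:-→d16:H7  best=H7
  add 32.62.16.0/20 -> H1 at depth 20
  ? 32.62.16.14  path d0:H0→d1:-→d2:-→d3:-→d4:-→d5:-→d6:-→d7:-→d8:-→d9:-→d10:-→d11:-→d12:-→d13:-→d14:-→d15:-→d16:-→d17:-→d18:-→d19:-→d20:H1  best=H1
  ? 32.62.16.57  path d0:H0→d1:-→d2:-→d3:-→d4:-→d5:-→d6:-→d7:-→d8:-→d9:-→d10:-→d11:-→d12:-→d13:-→d14:-→d15:-→d16:-→d17:-→d18:-→d19:-→d20:H1  best=H1
  add 32.62.29.0/24 -> H0 at depth 24
  ? 11.57.0.3  path d0:H0→d1:-→d2:-→d3:-→d4:-→d5:-→d6:-→d7:-→d8:-→d9:-→d10:-→d11:-→d12:-→d13:-→d14:-→d15:-→d16:H7  best=H7
  add 32.0.0.0/6 -> H1 at depth 6

== LOOKUPS ==
["H5","H7","H7","H7","H1","H1","H7"]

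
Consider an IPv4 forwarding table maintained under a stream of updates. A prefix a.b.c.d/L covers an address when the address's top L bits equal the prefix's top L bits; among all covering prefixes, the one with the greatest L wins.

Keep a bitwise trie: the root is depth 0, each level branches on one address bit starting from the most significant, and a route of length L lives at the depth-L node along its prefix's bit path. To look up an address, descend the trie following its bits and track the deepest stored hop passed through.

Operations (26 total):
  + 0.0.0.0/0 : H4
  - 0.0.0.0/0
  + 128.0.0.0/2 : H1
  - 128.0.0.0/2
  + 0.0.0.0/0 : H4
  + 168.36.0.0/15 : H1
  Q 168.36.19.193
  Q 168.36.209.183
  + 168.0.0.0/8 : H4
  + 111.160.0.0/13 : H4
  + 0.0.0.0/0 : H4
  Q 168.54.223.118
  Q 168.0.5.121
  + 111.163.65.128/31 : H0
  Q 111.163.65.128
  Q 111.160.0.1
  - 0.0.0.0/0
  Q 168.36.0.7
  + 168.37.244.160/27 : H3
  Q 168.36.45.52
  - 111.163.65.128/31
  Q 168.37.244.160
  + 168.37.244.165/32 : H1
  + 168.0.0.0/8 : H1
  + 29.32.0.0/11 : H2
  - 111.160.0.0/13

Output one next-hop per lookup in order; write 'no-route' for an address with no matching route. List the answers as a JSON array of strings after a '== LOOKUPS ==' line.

Apply in order:
  + 0.0.0.0/0 (H4) depth=0
  del 0.0.0.0/0 (clear depth 0)
  + 128.0.0.0/2 (H1) depth=2
  del 128.0.0.0/2 (clear depth 2)
  + 0.0.0.0/0 (H4) depth=0
  + 168.36.0.0/15 (H1) depth=15
  ? 168.36.19.193  path d0:H4→d1:-→d2:-→d3:-→d4:-→d5:-→d6:-→d7:-→d8:-→d9:-→d10:-→d11:-→d12:-→d13:-→d14:-→d15:H1  best=H1
  ? 168.36.209.183  path d0:H4→d1:-→d2:-→d3:-→d4:-→d5:-→d6:-→d7:-→d8:-→d9:-→d10:-→d11:-→d12:-→d13:-→d14:-→d15:H1  best=H1
  + 168.0.0.0/8 (H4) depth=8
  + 111.160.0.0/13 (H4) depth=13
  + 0.0.0.0/0 (H4) depth=0
  ? 168.54.223.118  path d0:H4→d1:-→d2:-→d3:-→d4:-→d5:-→d6:-→d7:-→d8:H4→d9:-→d10:-→d11:-  best=H4
  ? 168.0.5.121  path d0:H4→d1:-→d2:-→d3:-→d4:-→d5:-→d6:-→d7:-→d8:H4→d9:-→d10:-  best=H4
  + 111.163.65.128/31 (H0) depth=31
  ? 111.163.65.128  path d0:H4→d1:-→d2:-→d3:-→d4:-→d5:-→d6:-→d7:-→d8:-→d9:-→d10:-→d11:-→d12:-→d13:H4→d14:-→d15:-→d16:-→d17:-→d18:-→d19:-→d20:-→d21:-→d22:-→d23:-→d24:-→d25:-→d26:-→d27:-→d28:-→d29:-→d30:-→d31:H0  best=H0
  ? 111.160.0.1  path d0:H4→d1:-→d2:-→d3:-→d4:-→d5:-→d6:-→d7:-→d8:-→d9:-→d10:-→d11:-→d12:-→d13:H4→d14:-  best=H4
  del 0.0.0.0/0 (clear depth 0)
  ? 168.36.0.7  path d0:-→d1:-→d2:-→d3:-→d4:-→d5:-→d6:-→d7:-→d8:H4→d9:-→d10:-→d11:-→d12:-→d13:-→d14:-→d15:H1  best=H1
  + 168.37.244.160/27 (H3) depth=27
  ? 168.36.45.52  path d0:-→d1:-→d2:-→d3:-→d4:-→d5:-→d6:-→d7:-→d8:H4→d9:-→d10:-→d11:-→d12:-→d13:-→d14:-→d15:H1  best=H1
  del 111.163.65.128/31 (clear depth 31)
  ? 168.37.244.160  path d0:-→d1:-→d2:-→d3:-→d4:-→d5:-→d6:-→d7:-→d8:H4→d9:-→d10:-→d11:-→d12:-→d13:-→d14:-→d15:H1→d16:-→d17:-→d18:-→d19:-→d20:-→d21:-→d22:-→d23:-→d24:-→d25:-→d26:-→d27:H3  best=H3
  + 168.37.244.165/32 (H1) depth=32
  + 168.0.0.0/8 (H1) depth=8
  + 29.32.0.0/11 (H2) depth=11
  del 111.160.0.0/13 (clear depth 13)

== LOOKUPS ==
["H1","H1","H4","H4","H0","H4","H1","H1","H3"]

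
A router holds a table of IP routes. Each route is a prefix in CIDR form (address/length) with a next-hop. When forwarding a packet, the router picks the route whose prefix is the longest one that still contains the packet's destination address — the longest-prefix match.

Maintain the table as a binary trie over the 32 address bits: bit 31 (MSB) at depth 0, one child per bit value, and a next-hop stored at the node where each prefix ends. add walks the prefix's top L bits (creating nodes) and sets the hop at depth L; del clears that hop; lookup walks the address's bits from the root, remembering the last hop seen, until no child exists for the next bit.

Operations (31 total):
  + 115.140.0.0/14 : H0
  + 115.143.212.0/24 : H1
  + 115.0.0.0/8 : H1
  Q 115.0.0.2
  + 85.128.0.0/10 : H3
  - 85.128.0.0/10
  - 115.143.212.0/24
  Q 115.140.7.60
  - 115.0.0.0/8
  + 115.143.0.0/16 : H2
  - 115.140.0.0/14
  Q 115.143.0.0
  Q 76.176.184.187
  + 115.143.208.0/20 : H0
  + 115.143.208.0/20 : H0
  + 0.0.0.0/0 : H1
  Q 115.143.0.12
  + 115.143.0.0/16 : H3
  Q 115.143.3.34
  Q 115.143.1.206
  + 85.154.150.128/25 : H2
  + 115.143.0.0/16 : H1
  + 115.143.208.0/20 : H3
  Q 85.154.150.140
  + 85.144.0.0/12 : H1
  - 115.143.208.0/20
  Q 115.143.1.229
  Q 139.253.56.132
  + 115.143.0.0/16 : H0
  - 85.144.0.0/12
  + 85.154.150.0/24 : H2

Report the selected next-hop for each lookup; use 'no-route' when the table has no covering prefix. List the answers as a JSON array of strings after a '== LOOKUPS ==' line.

Trace:
  + 115.140.0.0/14 (H0) depth=14
  + 115.143.212.0/24 (H1) depth=24
  + 115.0.0.0/8 (H1) depth=8
  Q 115.0.0.2: descend 01110011 ; hops seen [H1] ; pick H1
  + 85.128.0.0/10 (H3) depth=10
  del 85.128.0.0/10 (clear depth 10)
  del 115.143.212.0/24 (clear depth 24)
  Q 115.140.7.60: descend 01110011100011 ; hops seen [H1,H0] ; pick H0
  del 115.0.0.0/8 (clear depth 8)
  + 115.143.0.0/16 (H2) depth=16
  del 115.140.0.0/14 (clear depth 14)
  Q 115.143.0.0: descend 0111001110001111 ; hops seen [H2] ; pick H2
  Q 76.176.184.187: descend 010 ; hops seen [∅] ; pick no-route
  + 115.143.208.0/20 (H0) depth=20
  + 115.143.208.0/20 (H0) depth=20
  + 0.0.0.0/0 (H1) depth=0
  Q 115.143.0.12: descend 0111001110001111 ; hops seen [H1,H2] ; pick H2
  + 115.143.0.0/16 (H3) depth=16
  Q 115.143.3.34: descend 0111001110001111 ; hops seen [H1,H3] ; pick H3
  Q 115.143.1.206: descend 0111001110001111 ; hops seen [H1,H3] ; pick H3
  + 85.154.150.128/25 (H2) depth=25
  + 115.143.0.0/16 (H1) depth=16
  + 115.143.208.0/20 (H3) depth=20
  Q 85.154.150.140: descend 0101010110011010100101101 ; hops seen [H1,H2] ; pick H2
  + 85.144.0.0/12 (H1) depth=12
  del 115.143.208.0/20 (clear depth 20)
  Q 115.143.1.229: descend 0111001110001111 ; hops seen [H1,H1] ; pick H1
  Q 139.253.56.132: descend ε ; hops seen [H1] ; pick H1
  + 115.143.0.0/16 (H0) depth=16
  del 85.144.0.0/12 (clear depth 12)
  + 85.154.150.0/24 (H2) depth=24

== LOOKUPS ==
["H1","H0","H2","no-route","H2","H3","H3","H2","H1","H1"]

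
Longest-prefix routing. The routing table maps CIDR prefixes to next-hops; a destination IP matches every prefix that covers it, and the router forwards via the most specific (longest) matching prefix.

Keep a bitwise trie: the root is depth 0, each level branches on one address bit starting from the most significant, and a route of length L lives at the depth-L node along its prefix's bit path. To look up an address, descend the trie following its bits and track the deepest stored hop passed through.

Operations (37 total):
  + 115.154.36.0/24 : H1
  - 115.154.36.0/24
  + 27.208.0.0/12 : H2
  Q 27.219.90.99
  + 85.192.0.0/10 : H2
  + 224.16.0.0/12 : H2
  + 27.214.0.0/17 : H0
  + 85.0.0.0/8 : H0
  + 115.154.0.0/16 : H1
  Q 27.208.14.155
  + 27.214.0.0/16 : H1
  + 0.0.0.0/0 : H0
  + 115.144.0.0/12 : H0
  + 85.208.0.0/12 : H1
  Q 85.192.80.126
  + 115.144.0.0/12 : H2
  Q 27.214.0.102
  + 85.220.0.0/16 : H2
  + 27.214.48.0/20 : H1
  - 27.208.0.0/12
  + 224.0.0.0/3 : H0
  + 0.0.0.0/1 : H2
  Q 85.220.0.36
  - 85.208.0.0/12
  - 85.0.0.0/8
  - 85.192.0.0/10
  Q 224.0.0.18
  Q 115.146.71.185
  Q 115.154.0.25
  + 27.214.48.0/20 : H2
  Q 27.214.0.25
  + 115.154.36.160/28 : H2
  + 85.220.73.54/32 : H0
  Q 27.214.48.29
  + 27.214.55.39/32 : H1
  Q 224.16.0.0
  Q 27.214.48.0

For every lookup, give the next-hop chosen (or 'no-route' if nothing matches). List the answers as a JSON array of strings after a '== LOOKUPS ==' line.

Process each operation:
  + 115.154.36.0/24 (H1) depth=24
  del 115.154.36.0/24 (clear depth 24)
  + 27.208.0.0/12 (H2) depth=12
  lookup 27.219.90.99: bits 000110111101 walk d0:-→d1:-→d2:-→d3:-→d4:-→d5:-→d6:-→d7:-→d8:-→d9:-→d10:-→d11:-→d12:H2 -> H2
  + 85.192.0.0/10 (H2) depth=10
  + 224.16.0.0/12 (H2) depth=12
  + 27.214.0.0/17 (H0) depth=17
  + 85.0.0.0/8 (H0) depth=8
  + 115.154.0.0/16 (H1) depth=16
  lookup 27.208.14.155: bits 0001101111010 walk d0:-→d1:-→d2:-→d3:-→d4:-→d5:-→d6:-→d7:-→d8:-→d9:-→d10:-→d11:-→d12:H2→d13:- -> H2
  + 27.214.0.0/16 (H1) depth=16
  + 0.0.0.0/0 (H0) depth=0
  + 115.144.0.0/12 (H0) depth=12
  + 85.208.0.0/12 (H1) depth=12
  lookup 85.192.80.126: bits 01010101110 walk d0:H0→d1:-→d2:-→d3:-→d4:-→d5:-→d6:-→d7:-→d8:H0→d9:-→d10:H2→d11:- -> H2
  + 115.144.0.0/12 (H2) depth=12
  lookup 27.214.0.102: bits 00011011110101100 walk d0:H0→d1:-→d2:-→d3:-→d4:-→d5:-→d6:-→d7:-→d8:-→d9:-→d10:-→d11:-→d12:H2→d13:-→d14:-→d15:-→d16:H1→d17:H0 -> H0
  + 85.220.0.0/16 (H2) depth=16
  + 27.214.48.0/20 (H1) depth=20
  del 27.208.0.0/12 (clear depth 12)
  + 224.0.0.0/3 (H0) depth=3
  + 0.0.0.0/1 (H2) depth=1
  lookup 85.220.0.36: bits 0101010111011100 walk d0:H0→d1:H2→d2:-→d3:-→d4:-→d5:-→d6:-→d7:-→d8:H0→d9:-→d10:H2→d11:-→d12:H1→d13:-→d14:-→d15:-→d16:H2 -> H2
  del 85.208.0.0/12 (clear depth 12)
  del 85.0.0.0/8 (clear depth 8)
  del 85.192.0.0/10 (clear depth 10)
  lookup 224.0.0.18: bits 11100000000 walk d0:H0→d1:-→d2:-→d3:H0→d4:-→d5:-→d6:-→d7:-→d8:-→d9:-→d10:-→d11:- -> H0
  lookup 115.146.71.185: bits 011100111001 walk d0:H0→d1:H2→d2:-→d3:-→d4:-→d5:-→d6:-→d7:-→d8:-→d9:-→d10:-→d11:-→d12:H2 -> H2
  lookup 115.154.0.25: bits 011100111001101000 walk d0:H0→d1:H2→d2:-→d3:-→d4:-→d5:-→d6:-→d7:-→d8:-→d9:-→d10:-→d11:-→d12:H2→d13:-→d14:-→d15:-→d16:H1→d17:-→d18:- -> H1
  + 27.214.48.0/20 (H2) depth=20
  lookup 27.214.0.25: bits 000110111101011000 walk d0:H0→d1:H2→d2:-→d3:-→d4:-→d5:-→d6:-→d7:-→d8:-→d9:-→d10:-→d11:-→d12:-→d13:-→d14:-→d15:-→d16:H1→d17:H0→d18:- -> H0
  + 115.154.36.160/28 (H2) depth=28
  + 85.220.73.54/32 (H0) depth=32
  lookup 27.214.48.29: bits 00011011110101100011 walk d0:H0→d1:H2→d2:-→d3:-→d4:-→d5:-→d6:-→d7:-→d8:-→d9:-→d10:-→d11:-→d12:-→d13:-→d14:-→d15:-→d16:H1→d17:H0→d18:-→d19:-→d20:H2 -> H2
  + 27.214.55.39/32 (H1) depth=32
  lookup 224.16.0.0: bits 111000000001 walk d0:H0→d1:-→d2:-→d3:H0→d4:-→d5:-→d6:-→d7:-→d8:-→d9:-→d10:-→d11:-→d12:H2 -> H2
  lookup 27.214.48.0: bits 000110111101011000110 walk d0:H0→d1:H2→d2:-→d3:-→d4:-→d5:-→d6:-→d7:-→d8:-→d9:-→d10:-→d11:-→d12:-→d13:-→d14:-→d15:-→d16:H1→d17:H0→d18:-→d19:-→d20:H2→d21:- -> H2

== LOOKUPS ==
["H2","H2","H2","H0","H2","H0","H2","H1","H0","H2","H2","H2"]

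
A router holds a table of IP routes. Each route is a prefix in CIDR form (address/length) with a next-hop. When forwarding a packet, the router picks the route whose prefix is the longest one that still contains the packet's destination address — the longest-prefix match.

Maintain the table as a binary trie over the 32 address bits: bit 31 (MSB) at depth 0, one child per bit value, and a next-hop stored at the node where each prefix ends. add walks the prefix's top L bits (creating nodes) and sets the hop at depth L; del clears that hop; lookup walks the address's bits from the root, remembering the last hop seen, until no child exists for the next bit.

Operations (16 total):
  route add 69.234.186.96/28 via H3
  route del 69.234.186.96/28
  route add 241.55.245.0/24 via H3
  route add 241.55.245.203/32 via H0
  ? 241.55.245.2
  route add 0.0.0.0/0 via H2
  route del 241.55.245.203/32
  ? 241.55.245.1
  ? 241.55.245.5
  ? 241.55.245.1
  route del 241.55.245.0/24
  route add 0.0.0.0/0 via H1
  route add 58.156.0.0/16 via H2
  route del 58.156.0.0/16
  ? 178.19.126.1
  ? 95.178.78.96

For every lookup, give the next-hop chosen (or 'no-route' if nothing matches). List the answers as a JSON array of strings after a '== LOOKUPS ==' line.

Trace:
  add 69.234.186.96/28 -> H3 at depth 28
  del 69.234.186.96/28 (clear depth 28)
  add 241.55.245.0/24 -> H3 at depth 24
  add 241.55.245.203/32 -> H0 at depth 32
  ? 241.55.245.2  path d0:-→d1:-→d2:-→d3:-→d4:-→d5:-→d6:-→d7:-→d8:-→d9:-→d10:-→d11:-→d12:-→d13:-→d14:-→d15:-→d16:-→d17:-→d18:-→d19:-→d20:-→d21:-→d22:-→d23:-→d24:H3  best=H3
  add 0.0.0.0/0 -> H2 at depth 0
  del 241.55.245.203/32 (clear depth 32)
  ? 241.55.245.1  path d0:H2→d1:-→d2:-→d3:-→d4:-→d5:-→d6:-→d7:-→d8:-→d9:-→d10:-→d11:-→d12:-→d13:-→d14:-→d15:-→d16:-→d17:-→d18:-→d19:-→d20:-→d21:-→d22:-→d23:-→d24:H3  best=H3
  ? 241.55.245.5  path d0:H2→d1:-→d2:-→d3:-→d4:-→d5:-→d6:-→d7:-→d8:-→d9:-→d10:-→d11:-→d12:-→d13:-→d14:-→d15:-→d16:-→d17:-→d18:-→d19:-→d20:-→d21:-→d22:-→d23:-→d24:H3  best=H3
  ? 241.55.245.1  path d0:H2→d1:-→d2:-→d3:-→d4:-→d5:-→d6:-→d7:-→d8:-→d9:-→d10:-→d11:-→d12:-→d13:-→d14:-→d15:-→d16:-→d17:-→d18:-→d19:-→d20:-→d21:-→d22:-→d23:-→d24:H3  best=H3
  del 241.55.245.0/24 (clear depth 24)
  add 0.0.0.0/0 -> H1 at depth 0
  add 58.156.0.0/16 -> H2 at depth 16
  del 58.156.0.0/16 (clear depth 16)
  ? 178.19.126.1  path d0:H1→d1:-  best=H1
  ? 95.178.78.96  path d0:H1→d1:-→d2:-→d3:-  best=H1

== LOOKUPS ==
["H3","H3","H3","H3","H1","H1"]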